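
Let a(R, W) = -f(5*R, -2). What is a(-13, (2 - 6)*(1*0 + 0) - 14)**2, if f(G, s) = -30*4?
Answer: 14400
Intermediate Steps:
f(G, s) = -120 (f(G, s) = -5*6*4 = -30*4 = -120)
a(R, W) = 120 (a(R, W) = -1*(-120) = 120)
a(-13, (2 - 6)*(1*0 + 0) - 14)**2 = 120**2 = 14400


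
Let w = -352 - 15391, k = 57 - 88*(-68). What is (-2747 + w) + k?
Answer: -12449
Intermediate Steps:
k = 6041 (k = 57 + 5984 = 6041)
w = -15743
(-2747 + w) + k = (-2747 - 15743) + 6041 = -18490 + 6041 = -12449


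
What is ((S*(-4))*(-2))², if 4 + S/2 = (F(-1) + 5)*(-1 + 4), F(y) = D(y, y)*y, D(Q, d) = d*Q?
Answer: 16384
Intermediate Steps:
D(Q, d) = Q*d
F(y) = y³ (F(y) = (y*y)*y = y²*y = y³)
S = 16 (S = -8 + 2*(((-1)³ + 5)*(-1 + 4)) = -8 + 2*((-1 + 5)*3) = -8 + 2*(4*3) = -8 + 2*12 = -8 + 24 = 16)
((S*(-4))*(-2))² = ((16*(-4))*(-2))² = (-64*(-2))² = 128² = 16384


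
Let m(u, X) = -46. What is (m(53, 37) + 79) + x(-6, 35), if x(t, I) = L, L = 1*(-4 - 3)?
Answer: 26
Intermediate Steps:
L = -7 (L = 1*(-7) = -7)
x(t, I) = -7
(m(53, 37) + 79) + x(-6, 35) = (-46 + 79) - 7 = 33 - 7 = 26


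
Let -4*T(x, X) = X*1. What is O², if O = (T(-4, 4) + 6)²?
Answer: 625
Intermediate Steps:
T(x, X) = -X/4
O = 25 (O = (-¼*4 + 6)² = (-1 + 6)² = 5² = 25)
O² = 25² = 625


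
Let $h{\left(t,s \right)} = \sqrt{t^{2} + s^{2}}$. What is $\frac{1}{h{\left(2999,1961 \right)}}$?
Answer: $\frac{\sqrt{12839522}}{12839522} \approx 0.00027908$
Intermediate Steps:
$h{\left(t,s \right)} = \sqrt{s^{2} + t^{2}}$
$\frac{1}{h{\left(2999,1961 \right)}} = \frac{1}{\sqrt{1961^{2} + 2999^{2}}} = \frac{1}{\sqrt{3845521 + 8994001}} = \frac{1}{\sqrt{12839522}} = \frac{\sqrt{12839522}}{12839522}$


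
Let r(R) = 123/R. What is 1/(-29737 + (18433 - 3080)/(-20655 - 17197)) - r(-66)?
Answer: 46149598613/24763646094 ≈ 1.8636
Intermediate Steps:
1/(-29737 + (18433 - 3080)/(-20655 - 17197)) - r(-66) = 1/(-29737 + (18433 - 3080)/(-20655 - 17197)) - 123/(-66) = 1/(-29737 + 15353/(-37852)) - 123*(-1)/66 = 1/(-29737 + 15353*(-1/37852)) - 1*(-41/22) = 1/(-29737 - 15353/37852) + 41/22 = 1/(-1125620277/37852) + 41/22 = -37852/1125620277 + 41/22 = 46149598613/24763646094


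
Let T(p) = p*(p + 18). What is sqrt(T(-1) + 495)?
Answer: sqrt(478) ≈ 21.863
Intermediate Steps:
T(p) = p*(18 + p)
sqrt(T(-1) + 495) = sqrt(-(18 - 1) + 495) = sqrt(-1*17 + 495) = sqrt(-17 + 495) = sqrt(478)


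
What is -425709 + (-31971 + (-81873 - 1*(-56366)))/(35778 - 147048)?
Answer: -23684291476/55635 ≈ -4.2571e+5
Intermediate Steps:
-425709 + (-31971 + (-81873 - 1*(-56366)))/(35778 - 147048) = -425709 + (-31971 + (-81873 + 56366))/(-111270) = -425709 + (-31971 - 25507)*(-1/111270) = -425709 - 57478*(-1/111270) = -425709 + 28739/55635 = -23684291476/55635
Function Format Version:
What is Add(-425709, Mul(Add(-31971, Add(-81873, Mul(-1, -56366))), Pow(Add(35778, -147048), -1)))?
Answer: Rational(-23684291476, 55635) ≈ -4.2571e+5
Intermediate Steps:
Add(-425709, Mul(Add(-31971, Add(-81873, Mul(-1, -56366))), Pow(Add(35778, -147048), -1))) = Add(-425709, Mul(Add(-31971, Add(-81873, 56366)), Pow(-111270, -1))) = Add(-425709, Mul(Add(-31971, -25507), Rational(-1, 111270))) = Add(-425709, Mul(-57478, Rational(-1, 111270))) = Add(-425709, Rational(28739, 55635)) = Rational(-23684291476, 55635)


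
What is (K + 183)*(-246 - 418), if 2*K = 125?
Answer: -163012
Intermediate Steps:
K = 125/2 (K = (½)*125 = 125/2 ≈ 62.500)
(K + 183)*(-246 - 418) = (125/2 + 183)*(-246 - 418) = (491/2)*(-664) = -163012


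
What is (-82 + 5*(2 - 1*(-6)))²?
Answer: 1764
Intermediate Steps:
(-82 + 5*(2 - 1*(-6)))² = (-82 + 5*(2 + 6))² = (-82 + 5*8)² = (-82 + 40)² = (-42)² = 1764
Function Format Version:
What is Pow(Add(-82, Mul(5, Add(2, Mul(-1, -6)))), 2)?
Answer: 1764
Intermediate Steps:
Pow(Add(-82, Mul(5, Add(2, Mul(-1, -6)))), 2) = Pow(Add(-82, Mul(5, Add(2, 6))), 2) = Pow(Add(-82, Mul(5, 8)), 2) = Pow(Add(-82, 40), 2) = Pow(-42, 2) = 1764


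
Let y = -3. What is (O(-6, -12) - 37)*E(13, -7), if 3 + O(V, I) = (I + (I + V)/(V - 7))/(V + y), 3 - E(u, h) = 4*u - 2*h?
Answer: 31794/13 ≈ 2445.7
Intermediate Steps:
E(u, h) = 3 - 4*u + 2*h (E(u, h) = 3 - (4*u - 2*h) = 3 - (-2*h + 4*u) = 3 + (-4*u + 2*h) = 3 - 4*u + 2*h)
O(V, I) = -3 + (I + (I + V)/(-7 + V))/(-3 + V) (O(V, I) = -3 + (I + (I + V)/(V - 7))/(V - 3) = -3 + (I + (I + V)/(-7 + V))/(-3 + V))
(O(-6, -12) - 37)*E(13, -7) = ((-63 - 6*(-12) - 3*(-6)² + 31*(-6) - 12*(-6))/(21 + (-6)² - 10*(-6)) - 37)*(3 - 4*13 + 2*(-7)) = ((-63 + 72 - 3*36 - 186 + 72)/(21 + 36 + 60) - 37)*(3 - 52 - 14) = ((-63 + 72 - 108 - 186 + 72)/117 - 37)*(-63) = ((1/117)*(-213) - 37)*(-63) = (-71/39 - 37)*(-63) = -1514/39*(-63) = 31794/13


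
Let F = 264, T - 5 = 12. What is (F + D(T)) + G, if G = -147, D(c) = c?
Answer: 134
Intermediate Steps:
T = 17 (T = 5 + 12 = 17)
(F + D(T)) + G = (264 + 17) - 147 = 281 - 147 = 134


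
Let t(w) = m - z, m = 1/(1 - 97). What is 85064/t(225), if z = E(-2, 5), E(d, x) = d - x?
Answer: 8166144/671 ≈ 12170.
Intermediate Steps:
z = -7 (z = -2 - 1*5 = -2 - 5 = -7)
m = -1/96 (m = 1/(-96) = -1/96 ≈ -0.010417)
t(w) = 671/96 (t(w) = -1/96 - 1*(-7) = -1/96 + 7 = 671/96)
85064/t(225) = 85064/(671/96) = 85064*(96/671) = 8166144/671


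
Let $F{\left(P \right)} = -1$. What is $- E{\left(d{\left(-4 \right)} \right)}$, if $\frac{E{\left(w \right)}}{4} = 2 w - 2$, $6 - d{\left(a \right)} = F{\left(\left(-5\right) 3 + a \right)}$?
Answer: $-48$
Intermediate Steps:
$d{\left(a \right)} = 7$ ($d{\left(a \right)} = 6 - -1 = 6 + 1 = 7$)
$E{\left(w \right)} = -8 + 8 w$ ($E{\left(w \right)} = 4 \left(2 w - 2\right) = 4 \left(-2 + 2 w\right) = -8 + 8 w$)
$- E{\left(d{\left(-4 \right)} \right)} = - (-8 + 8 \cdot 7) = - (-8 + 56) = \left(-1\right) 48 = -48$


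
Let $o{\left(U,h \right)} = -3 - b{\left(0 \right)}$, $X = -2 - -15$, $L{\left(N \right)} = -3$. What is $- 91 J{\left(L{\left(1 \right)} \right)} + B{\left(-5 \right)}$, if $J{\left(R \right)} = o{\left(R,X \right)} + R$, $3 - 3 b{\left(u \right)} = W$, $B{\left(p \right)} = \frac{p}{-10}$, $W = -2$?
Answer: $\frac{4189}{6} \approx 698.17$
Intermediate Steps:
$B{\left(p \right)} = - \frac{p}{10}$ ($B{\left(p \right)} = p \left(- \frac{1}{10}\right) = - \frac{p}{10}$)
$b{\left(u \right)} = \frac{5}{3}$ ($b{\left(u \right)} = 1 - - \frac{2}{3} = 1 + \frac{2}{3} = \frac{5}{3}$)
$X = 13$ ($X = -2 + 15 = 13$)
$o{\left(U,h \right)} = - \frac{14}{3}$ ($o{\left(U,h \right)} = -3 - \frac{5}{3} = - \frac{14}{3}$)
$J{\left(R \right)} = - \frac{14}{3} + R$
$- 91 J{\left(L{\left(1 \right)} \right)} + B{\left(-5 \right)} = - 91 \left(- \frac{14}{3} - 3\right) - - \frac{1}{2} = \left(-91\right) \left(- \frac{23}{3}\right) + \frac{1}{2} = \frac{2093}{3} + \frac{1}{2} = \frac{4189}{6}$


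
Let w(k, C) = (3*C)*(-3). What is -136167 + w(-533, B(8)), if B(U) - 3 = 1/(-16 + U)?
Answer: -1089543/8 ≈ -1.3619e+5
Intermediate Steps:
B(U) = 3 + 1/(-16 + U)
w(k, C) = -9*C
-136167 + w(-533, B(8)) = -136167 - 9*(-47 + 3*8)/(-16 + 8) = -136167 - 9*(-47 + 24)/(-8) = -136167 - (-9)*(-23)/8 = -136167 - 9*23/8 = -136167 - 207/8 = -1089543/8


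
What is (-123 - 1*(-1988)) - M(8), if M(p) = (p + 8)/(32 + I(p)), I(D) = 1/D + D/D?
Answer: 494097/265 ≈ 1864.5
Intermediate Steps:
I(D) = 1 + 1/D (I(D) = 1/D + 1 = 1 + 1/D)
M(p) = (8 + p)/(32 + (1 + p)/p) (M(p) = (p + 8)/(32 + (1 + p)/p) = (8 + p)/(32 + (1 + p)/p))
(-123 - 1*(-1988)) - M(8) = (-123 - 1*(-1988)) - 8*(8 + 8)/(1 + 33*8) = (-123 + 1988) - 8*16/(1 + 264) = 1865 - 8*16/265 = 1865 - 1*128/265 = 1865 - 128/265 = 494097/265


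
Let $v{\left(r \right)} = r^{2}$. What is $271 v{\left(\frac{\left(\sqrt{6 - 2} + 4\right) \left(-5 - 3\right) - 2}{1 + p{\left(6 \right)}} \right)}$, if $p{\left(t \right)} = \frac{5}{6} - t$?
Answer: $39024$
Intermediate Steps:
$p{\left(t \right)} = \frac{5}{6} - t$ ($p{\left(t \right)} = 5 \cdot \frac{1}{6} - t = \frac{5}{6} - t$)
$271 v{\left(\frac{\left(\sqrt{6 - 2} + 4\right) \left(-5 - 3\right) - 2}{1 + p{\left(6 \right)}} \right)} = 271 \left(\frac{\left(\sqrt{6 - 2} + 4\right) \left(-5 - 3\right) - 2}{1 + \left(\frac{5}{6} - 6\right)}\right)^{2} = 271 \left(\frac{\left(\sqrt{4} + 4\right) \left(-8\right) - 2}{1 + \left(\frac{5}{6} - 6\right)}\right)^{2} = 271 \left(\frac{\left(2 + 4\right) \left(-8\right) - 2}{1 - \frac{31}{6}}\right)^{2} = 271 \left(\frac{6 \left(-8\right) - 2}{- \frac{25}{6}}\right)^{2} = 271 \left(\left(-48 - 2\right) \left(- \frac{6}{25}\right)\right)^{2} = 271 \left(\left(-50\right) \left(- \frac{6}{25}\right)\right)^{2} = 271 \cdot 12^{2} = 271 \cdot 144 = 39024$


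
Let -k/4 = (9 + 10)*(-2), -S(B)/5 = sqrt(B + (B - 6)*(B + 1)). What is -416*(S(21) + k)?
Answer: -63232 + 6240*sqrt(39) ≈ -24263.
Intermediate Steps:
S(B) = -5*sqrt(B + (1 + B)*(-6 + B)) (S(B) = -5*sqrt(B + (B - 6)*(B + 1)) = -5*sqrt(B + (-6 + B)*(1 + B)) = -5*sqrt(B + (1 + B)*(-6 + B)))
k = 152 (k = -4*(9 + 10)*(-2) = -76*(-2) = -4*(-38) = 152)
-416*(S(21) + k) = -416*(-5*sqrt(-6 + 21**2 - 4*21) + 152) = -416*(-5*sqrt(-6 + 441 - 84) + 152) = -416*(-15*sqrt(39) + 152) = -416*(152 - 15*sqrt(39)) = -63232 + 6240*sqrt(39)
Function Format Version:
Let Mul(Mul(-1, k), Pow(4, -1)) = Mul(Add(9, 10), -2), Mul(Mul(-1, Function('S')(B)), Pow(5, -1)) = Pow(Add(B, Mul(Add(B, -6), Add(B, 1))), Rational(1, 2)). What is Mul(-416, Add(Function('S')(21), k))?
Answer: Add(-63232, Mul(6240, Pow(39, Rational(1, 2)))) ≈ -24263.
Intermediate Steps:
Function('S')(B) = Mul(-5, Pow(Add(B, Mul(Add(1, B), Add(-6, B))), Rational(1, 2))) (Function('S')(B) = Mul(-5, Pow(Add(B, Mul(Add(B, -6), Add(B, 1))), Rational(1, 2))) = Mul(-5, Pow(Add(B, Mul(Add(-6, B), Add(1, B))), Rational(1, 2))) = Mul(-5, Pow(Add(B, Mul(Add(1, B), Add(-6, B))), Rational(1, 2))))
k = 152 (k = Mul(-4, Mul(Add(9, 10), -2)) = Mul(-4, Mul(19, -2)) = Mul(-4, -38) = 152)
Mul(-416, Add(Function('S')(21), k)) = Mul(-416, Add(Mul(-5, Pow(Add(-6, Pow(21, 2), Mul(-4, 21)), Rational(1, 2))), 152)) = Mul(-416, Add(Mul(-5, Pow(Add(-6, 441, -84), Rational(1, 2))), 152)) = Mul(-416, Add(Mul(-5, Pow(351, Rational(1, 2))), 152)) = Mul(-416, Add(Mul(-5, Mul(3, Pow(39, Rational(1, 2)))), 152)) = Mul(-416, Add(Mul(-15, Pow(39, Rational(1, 2))), 152)) = Mul(-416, Add(152, Mul(-15, Pow(39, Rational(1, 2))))) = Add(-63232, Mul(6240, Pow(39, Rational(1, 2))))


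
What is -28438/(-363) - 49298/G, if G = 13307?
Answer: 360529292/4830441 ≈ 74.637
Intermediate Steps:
-28438/(-363) - 49298/G = -28438/(-363) - 49298/13307 = -28438*(-1/363) - 49298*1/13307 = 28438/363 - 49298/13307 = 360529292/4830441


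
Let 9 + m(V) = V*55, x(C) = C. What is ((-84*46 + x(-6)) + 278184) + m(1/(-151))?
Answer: 41420000/151 ≈ 2.7430e+5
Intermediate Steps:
m(V) = -9 + 55*V (m(V) = -9 + V*55 = -9 + 55*V)
((-84*46 + x(-6)) + 278184) + m(1/(-151)) = ((-84*46 - 6) + 278184) + (-9 + 55/(-151)) = ((-3864 - 6) + 278184) + (-9 + 55*(-1/151)) = (-3870 + 278184) + (-9 - 55/151) = 274314 - 1414/151 = 41420000/151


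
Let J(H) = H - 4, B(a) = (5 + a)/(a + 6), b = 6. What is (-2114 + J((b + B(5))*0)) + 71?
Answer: -2047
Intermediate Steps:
B(a) = (5 + a)/(6 + a)
J(H) = -4 + H
(-2114 + J((b + B(5))*0)) + 71 = (-2114 + (-4 + (6 + (5 + 5)/(6 + 5))*0)) + 71 = (-2114 + (-4 + (6 + 10/11)*0)) + 71 = (-2114 + (-4 + (76/11)*0)) + 71 = (-2114 + (-4 + 0)) + 71 = (-2114 - 4) + 71 = -2118 + 71 = -2047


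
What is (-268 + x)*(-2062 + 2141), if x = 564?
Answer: 23384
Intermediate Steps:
(-268 + x)*(-2062 + 2141) = (-268 + 564)*(-2062 + 2141) = 296*79 = 23384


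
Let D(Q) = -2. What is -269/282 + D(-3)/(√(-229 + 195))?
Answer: -269/282 + I*√34/17 ≈ -0.9539 + 0.343*I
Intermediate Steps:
-269/282 + D(-3)/(√(-229 + 195)) = -269/282 - 2/√(-229 + 195) = -269*1/282 - 2*(-I*√34/34) = -269/282 - 2*(-I*√34/34) = -269/282 - (-1)*I*√34/17 = -269/282 + I*√34/17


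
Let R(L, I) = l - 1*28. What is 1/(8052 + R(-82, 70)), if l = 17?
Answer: 1/8041 ≈ 0.00012436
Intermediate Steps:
R(L, I) = -11 (R(L, I) = 17 - 1*28 = 17 - 28 = -11)
1/(8052 + R(-82, 70)) = 1/(8052 - 11) = 1/8041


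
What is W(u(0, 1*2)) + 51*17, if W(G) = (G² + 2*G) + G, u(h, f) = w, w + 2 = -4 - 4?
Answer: 937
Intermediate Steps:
w = -10 (w = -2 + (-4 - 4) = -2 - 8 = -10)
u(h, f) = -10
W(G) = G² + 3*G
W(u(0, 1*2)) + 51*17 = -10*(3 - 10) + 51*17 = -10*(-7) + 867 = 70 + 867 = 937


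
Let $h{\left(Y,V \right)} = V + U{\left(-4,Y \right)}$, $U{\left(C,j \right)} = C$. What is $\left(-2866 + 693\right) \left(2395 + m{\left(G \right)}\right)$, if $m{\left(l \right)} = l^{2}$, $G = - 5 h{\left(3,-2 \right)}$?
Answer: $-7160035$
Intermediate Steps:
$h{\left(Y,V \right)} = -4 + V$ ($h{\left(Y,V \right)} = V - 4 = -4 + V$)
$G = 30$ ($G = - 5 \left(-4 - 2\right) = \left(-5\right) \left(-6\right) = 30$)
$\left(-2866 + 693\right) \left(2395 + m{\left(G \right)}\right) = \left(-2866 + 693\right) \left(2395 + 30^{2}\right) = - 2173 \left(2395 + 900\right) = \left(-2173\right) 3295 = -7160035$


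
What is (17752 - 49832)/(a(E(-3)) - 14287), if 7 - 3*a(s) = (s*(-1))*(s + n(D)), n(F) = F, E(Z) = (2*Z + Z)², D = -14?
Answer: 96240/37427 ≈ 2.5714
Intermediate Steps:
E(Z) = 9*Z² (E(Z) = (3*Z)² = 9*Z²)
a(s) = 7/3 + s*(-14 + s)/3 (a(s) = 7/3 - s*(-1)*(s - 14)/3 = 7/3 - (-s)*(-14 + s)/3 = 7/3 - (-1)*s*(-14 + s)/3 = 7/3 + s*(-14 + s)/3)
(17752 - 49832)/(a(E(-3)) - 14287) = (17752 - 49832)/((7/3 - 42*(-3)² + (9*(-3)²)²/3) - 14287) = -32080/((7/3 - 42*9 + (9*9)²/3) - 14287) = -32080/((7/3 - 14/3*81 + (⅓)*81²) - 14287) = -32080/((7/3 - 378 + (⅓)*6561) - 14287) = -32080/((7/3 - 378 + 2187) - 14287) = -32080/(5434/3 - 14287) = -32080/(-37427/3) = -32080*(-3/37427) = 96240/37427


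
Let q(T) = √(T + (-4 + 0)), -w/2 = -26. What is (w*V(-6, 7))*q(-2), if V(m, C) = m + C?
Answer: 52*I*√6 ≈ 127.37*I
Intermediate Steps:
w = 52 (w = -2*(-26) = 52)
V(m, C) = C + m
q(T) = √(-4 + T) (q(T) = √(T - 4) = √(-4 + T))
(w*V(-6, 7))*q(-2) = (52*(7 - 6))*√(-4 - 2) = (52*1)*√(-6) = 52*(I*√6) = 52*I*√6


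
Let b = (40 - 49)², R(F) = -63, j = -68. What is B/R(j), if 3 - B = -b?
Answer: -4/3 ≈ -1.3333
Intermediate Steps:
b = 81 (b = (-9)² = 81)
B = 84 (B = 3 - (-1)*81 = 3 - 1*(-81) = 3 + 81 = 84)
B/R(j) = 84/(-63) = 84*(-1/63) = -4/3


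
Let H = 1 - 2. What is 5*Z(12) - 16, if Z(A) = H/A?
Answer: -197/12 ≈ -16.417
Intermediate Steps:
H = -1
Z(A) = -1/A
5*Z(12) - 16 = 5*(-1/12) - 16 = -5/12 - 16 = -197/12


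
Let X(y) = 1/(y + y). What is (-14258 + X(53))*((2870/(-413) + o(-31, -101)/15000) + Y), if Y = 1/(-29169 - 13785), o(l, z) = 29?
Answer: 66523069374173497/671585790000 ≈ 99054.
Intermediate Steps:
X(y) = 1/(2*y)
Y = -1/42954 (Y = 1/(-42954) = -1/42954 ≈ -2.3281e-5)
(-14258 + X(53))*((2870/(-413) + o(-31, -101)/15000) + Y) = (-14258 + (½)/53)*((2870/(-413) + 29/15000) - 1/42954) = (-14258 + (½)*(1/53))*((2870*(-1/413) + 29*(1/15000)) - 1/42954) = (-14258 + 1/106)*((-410/59 + 29/15000) - 1/42954) = -1511347*(-6148289/885000 - 1/42954)/106 = -1511347/106*(-44015748451/6335715000) = 66523069374173497/671585790000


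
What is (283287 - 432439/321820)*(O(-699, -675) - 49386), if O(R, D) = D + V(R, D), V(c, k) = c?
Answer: -231381820368738/16091 ≈ -1.4380e+10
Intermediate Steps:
O(R, D) = D + R
(283287 - 432439/321820)*(O(-699, -675) - 49386) = (283287 - 432439/321820)*((-675 - 699) - 49386) = (283287 - 432439*1/321820)*(-1374 - 49386) = (283287 - 432439/321820)*(-50760) = (91166989901/321820)*(-50760) = -231381820368738/16091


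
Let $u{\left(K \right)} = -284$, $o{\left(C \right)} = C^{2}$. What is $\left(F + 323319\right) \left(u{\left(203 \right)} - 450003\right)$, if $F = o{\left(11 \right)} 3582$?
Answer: $-340750634667$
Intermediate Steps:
$F = 433422$ ($F = 11^{2} \cdot 3582 = 121 \cdot 3582 = 433422$)
$\left(F + 323319\right) \left(u{\left(203 \right)} - 450003\right) = \left(433422 + 323319\right) \left(-284 - 450003\right) = 756741 \left(-450287\right) = -340750634667$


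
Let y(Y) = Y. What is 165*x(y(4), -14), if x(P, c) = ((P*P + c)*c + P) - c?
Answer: -1650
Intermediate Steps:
x(P, c) = P - c + c*(c + P²) (x(P, c) = ((P² + c)*c + P) - c = ((c + P²)*c + P) - c = (c*(c + P²) + P) - c = (P + c*(c + P²)) - c = P - c + c*(c + P²))
165*x(y(4), -14) = 165*(4 + (-14)² - 1*(-14) - 14*4²) = 165*(4 + 196 + 14 - 14*16) = 165*(4 + 196 + 14 - 224) = 165*(-10) = -1650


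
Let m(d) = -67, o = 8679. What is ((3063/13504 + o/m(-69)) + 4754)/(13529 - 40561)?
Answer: -4184271077/24457688576 ≈ -0.17108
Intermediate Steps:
((3063/13504 + o/m(-69)) + 4754)/(13529 - 40561) = ((3063/13504 + 8679/(-67)) + 4754)/(13529 - 40561) = ((3063*(1/13504) + 8679*(-1/67)) + 4754)/(-27032) = ((3063/13504 - 8679/67) + 4754)*(-1/27032) = (-116995995/904768 + 4754)*(-1/27032) = (4184271077/904768)*(-1/27032) = -4184271077/24457688576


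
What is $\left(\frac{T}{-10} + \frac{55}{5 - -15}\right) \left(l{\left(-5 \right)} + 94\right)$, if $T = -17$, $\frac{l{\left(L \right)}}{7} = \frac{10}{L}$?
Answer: $356$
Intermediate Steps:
$l{\left(L \right)} = \frac{70}{L}$ ($l{\left(L \right)} = 7 \frac{10}{L} = \frac{70}{L}$)
$\left(\frac{T}{-10} + \frac{55}{5 - -15}\right) \left(l{\left(-5 \right)} + 94\right) = \left(- \frac{17}{-10} + \frac{55}{5 - -15}\right) \left(\frac{70}{-5} + 94\right) = \left(\left(-17\right) \left(- \frac{1}{10}\right) + \frac{55}{5 + 15}\right) \left(70 \left(- \frac{1}{5}\right) + 94\right) = \left(\frac{17}{10} + \frac{55}{20}\right) \left(-14 + 94\right) = \left(\frac{17}{10} + 55 \cdot \frac{1}{20}\right) 80 = \left(\frac{17}{10} + \frac{11}{4}\right) 80 = \frac{89}{20} \cdot 80 = 356$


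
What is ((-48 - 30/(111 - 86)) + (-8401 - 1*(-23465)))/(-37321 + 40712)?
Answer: 75074/16955 ≈ 4.4278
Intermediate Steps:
((-48 - 30/(111 - 86)) + (-8401 - 1*(-23465)))/(-37321 + 40712) = ((-48 - 30/25) + (-8401 + 23465))/3391 = ((-48 - 30*1/25) + 15064)*(1/3391) = ((-48 - 6/5) + 15064)*(1/3391) = (-246/5 + 15064)*(1/3391) = (75074/5)*(1/3391) = 75074/16955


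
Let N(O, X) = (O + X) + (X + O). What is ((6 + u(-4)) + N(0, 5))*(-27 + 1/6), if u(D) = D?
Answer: -322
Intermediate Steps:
N(O, X) = 2*O + 2*X (N(O, X) = (O + X) + (O + X) = 2*O + 2*X)
((6 + u(-4)) + N(0, 5))*(-27 + 1/6) = ((6 - 4) + (2*0 + 2*5))*(-27 + 1/6) = (2 + (0 + 10))*(-27 + ⅙) = (2 + 10)*(-161/6) = 12*(-161/6) = -322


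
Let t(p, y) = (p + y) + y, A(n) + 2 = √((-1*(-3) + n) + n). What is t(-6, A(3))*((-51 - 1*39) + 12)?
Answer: 312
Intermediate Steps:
A(n) = -2 + √(3 + 2*n) (A(n) = -2 + √((-1*(-3) + n) + n) = -2 + √((3 + n) + n) = -2 + √(3 + 2*n))
t(p, y) = p + 2*y
t(-6, A(3))*((-51 - 1*39) + 12) = (-6 + 2*(-2 + √(3 + 2*3)))*((-51 - 1*39) + 12) = (-6 + 2*(-2 + √(3 + 6)))*((-51 - 39) + 12) = (-6 + 2*(-2 + √9))*(-90 + 12) = (-6 + 2*(-2 + 3))*(-78) = (-6 + 2*1)*(-78) = (-6 + 2)*(-78) = -4*(-78) = 312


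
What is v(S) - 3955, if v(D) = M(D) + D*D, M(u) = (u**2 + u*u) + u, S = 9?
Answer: -3703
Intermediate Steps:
M(u) = u + 2*u**2 (M(u) = (u**2 + u**2) + u = 2*u**2 + u = u + 2*u**2)
v(D) = D**2 + D*(1 + 2*D) (v(D) = D*(1 + 2*D) + D*D = D*(1 + 2*D) + D**2 = D**2 + D*(1 + 2*D))
v(S) - 3955 = 9*(1 + 3*9) - 3955 = 9*(1 + 27) - 3955 = 9*28 - 3955 = 252 - 3955 = -3703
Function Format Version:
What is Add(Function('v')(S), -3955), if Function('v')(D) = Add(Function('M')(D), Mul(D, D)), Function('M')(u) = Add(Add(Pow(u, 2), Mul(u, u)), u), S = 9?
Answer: -3703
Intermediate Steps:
Function('M')(u) = Add(u, Mul(2, Pow(u, 2))) (Function('M')(u) = Add(Add(Pow(u, 2), Pow(u, 2)), u) = Add(Mul(2, Pow(u, 2)), u) = Add(u, Mul(2, Pow(u, 2))))
Function('v')(D) = Add(Pow(D, 2), Mul(D, Add(1, Mul(2, D)))) (Function('v')(D) = Add(Mul(D, Add(1, Mul(2, D))), Mul(D, D)) = Add(Mul(D, Add(1, Mul(2, D))), Pow(D, 2)) = Add(Pow(D, 2), Mul(D, Add(1, Mul(2, D)))))
Add(Function('v')(S), -3955) = Add(Mul(9, Add(1, Mul(3, 9))), -3955) = Add(Mul(9, Add(1, 27)), -3955) = Add(Mul(9, 28), -3955) = Add(252, -3955) = -3703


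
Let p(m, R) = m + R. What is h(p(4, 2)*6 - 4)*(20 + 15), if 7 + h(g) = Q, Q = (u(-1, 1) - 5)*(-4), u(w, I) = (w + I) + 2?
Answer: 175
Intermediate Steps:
p(m, R) = R + m
u(w, I) = 2 + I + w (u(w, I) = (I + w) + 2 = 2 + I + w)
Q = 12 (Q = ((2 + 1 - 1) - 5)*(-4) = (2 - 5)*(-4) = -3*(-4) = 12)
h(g) = 5 (h(g) = -7 + 12 = 5)
h(p(4, 2)*6 - 4)*(20 + 15) = 5*(20 + 15) = 5*35 = 175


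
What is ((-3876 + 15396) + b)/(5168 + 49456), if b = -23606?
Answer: -6043/27312 ≈ -0.22126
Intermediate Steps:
((-3876 + 15396) + b)/(5168 + 49456) = ((-3876 + 15396) - 23606)/(5168 + 49456) = (11520 - 23606)/54624 = -12086*1/54624 = -6043/27312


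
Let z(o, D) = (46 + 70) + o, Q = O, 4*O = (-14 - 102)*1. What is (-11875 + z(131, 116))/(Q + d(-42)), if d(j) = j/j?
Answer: 2907/7 ≈ 415.29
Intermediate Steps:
d(j) = 1
O = -29 (O = ((-14 - 102)*1)/4 = (-116*1)/4 = (¼)*(-116) = -29)
Q = -29
z(o, D) = 116 + o
(-11875 + z(131, 116))/(Q + d(-42)) = (-11875 + (116 + 131))/(-29 + 1) = (-11875 + 247)/(-28) = -11628*(-1/28) = 2907/7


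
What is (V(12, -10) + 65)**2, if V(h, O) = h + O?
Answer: 4489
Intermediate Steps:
V(h, O) = O + h
(V(12, -10) + 65)**2 = ((-10 + 12) + 65)**2 = (2 + 65)**2 = 67**2 = 4489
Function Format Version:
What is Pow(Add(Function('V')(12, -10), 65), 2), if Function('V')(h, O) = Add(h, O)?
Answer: 4489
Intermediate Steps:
Function('V')(h, O) = Add(O, h)
Pow(Add(Function('V')(12, -10), 65), 2) = Pow(Add(Add(-10, 12), 65), 2) = Pow(Add(2, 65), 2) = Pow(67, 2) = 4489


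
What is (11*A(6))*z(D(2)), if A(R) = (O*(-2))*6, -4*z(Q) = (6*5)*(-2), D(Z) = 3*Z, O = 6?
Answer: -11880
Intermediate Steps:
z(Q) = 15 (z(Q) = -6*5*(-2)/4 = -15*(-2)/2 = -¼*(-60) = 15)
A(R) = -72 (A(R) = (6*(-2))*6 = -12*6 = -72)
(11*A(6))*z(D(2)) = (11*(-72))*15 = -792*15 = -11880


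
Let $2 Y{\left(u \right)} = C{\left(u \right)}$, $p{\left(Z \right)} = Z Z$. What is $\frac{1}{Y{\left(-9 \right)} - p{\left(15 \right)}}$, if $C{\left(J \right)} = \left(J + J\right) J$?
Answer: $- \frac{1}{144} \approx -0.0069444$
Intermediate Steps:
$C{\left(J \right)} = 2 J^{2}$ ($C{\left(J \right)} = 2 J J = 2 J^{2}$)
$p{\left(Z \right)} = Z^{2}$
$Y{\left(u \right)} = u^{2}$ ($Y{\left(u \right)} = \frac{2 u^{2}}{2} = u^{2}$)
$\frac{1}{Y{\left(-9 \right)} - p{\left(15 \right)}} = \frac{1}{\left(-9\right)^{2} - 15^{2}} = \frac{1}{81 - 225} = \frac{1}{-144} = - \frac{1}{144}$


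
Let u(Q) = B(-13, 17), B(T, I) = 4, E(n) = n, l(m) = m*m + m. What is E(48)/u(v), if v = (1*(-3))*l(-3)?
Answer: 12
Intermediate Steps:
l(m) = m + m**2 (l(m) = m**2 + m = m + m**2)
v = -18 (v = (1*(-3))*(-3*(1 - 3)) = -(-9)*(-2) = -3*6 = -18)
u(Q) = 4
E(48)/u(v) = 48/4 = 48*(1/4) = 12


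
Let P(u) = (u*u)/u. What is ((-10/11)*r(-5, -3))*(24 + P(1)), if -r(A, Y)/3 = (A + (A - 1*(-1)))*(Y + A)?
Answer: 54000/11 ≈ 4909.1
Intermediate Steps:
r(A, Y) = -3*(1 + 2*A)*(A + Y) (r(A, Y) = -3*(A + (A - 1*(-1)))*(Y + A) = -3*(A + (A + 1))*(A + Y) = -3*(A + (1 + A))*(A + Y) = -3*(1 + 2*A)*(A + Y))
P(u) = u (P(u) = u**2/u = u)
((-10/11)*r(-5, -3))*(24 + P(1)) = ((-10/11)*(-6*(-5)**2 - 3*(-5) - 3*(-3) - 6*(-5)*(-3)))*(24 + 1) = ((-10*1/11)*(-6*25 + 15 + 9 - 90))*25 = -10*(-150 + 15 + 9 - 90)/11*25 = -10/11*(-216)*25 = (2160/11)*25 = 54000/11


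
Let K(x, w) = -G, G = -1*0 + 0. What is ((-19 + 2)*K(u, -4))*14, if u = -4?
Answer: 0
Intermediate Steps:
G = 0 (G = 0 + 0 = 0)
K(x, w) = 0 (K(x, w) = -1*0 = 0)
((-19 + 2)*K(u, -4))*14 = ((-19 + 2)*0)*14 = -17*0*14 = 0*14 = 0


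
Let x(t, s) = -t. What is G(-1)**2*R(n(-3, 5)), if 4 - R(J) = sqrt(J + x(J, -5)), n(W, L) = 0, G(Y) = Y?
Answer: 4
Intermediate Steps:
R(J) = 4 (R(J) = 4 - sqrt(J - J) = 4 - sqrt(0) = 4 - 1*0 = 4 + 0 = 4)
G(-1)**2*R(n(-3, 5)) = (-1)**2*4 = 1*4 = 4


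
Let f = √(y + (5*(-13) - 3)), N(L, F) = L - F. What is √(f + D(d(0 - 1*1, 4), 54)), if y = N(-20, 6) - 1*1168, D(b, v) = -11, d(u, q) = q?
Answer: √(-11 + I*√1262) ≈ 3.6186 + 4.9086*I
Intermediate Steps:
y = -1194 (y = (-20 - 1*6) - 1*1168 = (-20 - 6) - 1168 = -26 - 1168 = -1194)
f = I*√1262 (f = √(-1194 + (5*(-13) - 3)) = √(-1194 + (-65 - 3)) = √(-1194 - 68) = √(-1262) = I*√1262 ≈ 35.525*I)
√(f + D(d(0 - 1*1, 4), 54)) = √(I*√1262 - 11) = √(-11 + I*√1262)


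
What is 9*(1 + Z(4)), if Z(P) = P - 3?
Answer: 18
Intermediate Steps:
Z(P) = -3 + P
9*(1 + Z(4)) = 9*(1 + (-3 + 4)) = 9*(1 + 1) = 9*2 = 18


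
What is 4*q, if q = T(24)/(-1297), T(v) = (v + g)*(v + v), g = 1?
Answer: -4800/1297 ≈ -3.7008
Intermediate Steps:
T(v) = 2*v*(1 + v) (T(v) = (v + 1)*(v + v) = (1 + v)*(2*v) = 2*v*(1 + v))
q = -1200/1297 (q = (2*24*(1 + 24))/(-1297) = (2*24*25)*(-1/1297) = 1200*(-1/1297) = -1200/1297 ≈ -0.92521)
4*q = 4*(-1200/1297) = -4800/1297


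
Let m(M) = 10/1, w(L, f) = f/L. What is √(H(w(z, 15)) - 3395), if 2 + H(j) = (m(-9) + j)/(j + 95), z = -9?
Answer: I*√2663178/28 ≈ 58.283*I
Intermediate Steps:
m(M) = 10 (m(M) = 10*1 = 10)
H(j) = -2 + (10 + j)/(95 + j) (H(j) = -2 + (10 + j)/(j + 95) = -2 + (10 + j)/(95 + j))
√(H(w(z, 15)) - 3395) = √((-180 - 15/(-9))/(95 + 15/(-9)) - 3395) = √((-180 - 15*(-1)/9)/(95 + 15*(-⅑)) - 3395) = √((-180 - 1*(-5/3))/(95 - 5/3) - 3395) = √((-180 + 5/3)/(280/3) - 3395) = √((3/280)*(-535/3) - 3395) = √(-107/56 - 3395) = √(-190227/56) = I*√2663178/28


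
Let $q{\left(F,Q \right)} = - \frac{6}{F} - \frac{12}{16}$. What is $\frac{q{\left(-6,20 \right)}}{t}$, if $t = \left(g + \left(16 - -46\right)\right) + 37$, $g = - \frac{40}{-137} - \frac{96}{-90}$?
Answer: $\frac{2055}{824948} \approx 0.0024911$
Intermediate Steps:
$g = \frac{2792}{2055}$ ($g = \left(-40\right) \left(- \frac{1}{137}\right) - - \frac{16}{15} = \frac{40}{137} + \frac{16}{15} = \frac{2792}{2055} \approx 1.3586$)
$q{\left(F,Q \right)} = - \frac{3}{4} - \frac{6}{F}$ ($q{\left(F,Q \right)} = - \frac{6}{F} - \frac{3}{4} = - \frac{3}{4} - \frac{6}{F}$)
$t = \frac{206237}{2055}$ ($t = \left(\frac{2792}{2055} + \left(16 - -46\right)\right) + 37 = \left(\frac{2792}{2055} + \left(16 + 46\right)\right) + 37 = \left(\frac{2792}{2055} + 62\right) + 37 = \frac{130202}{2055} + 37 = \frac{206237}{2055} \approx 100.36$)
$\frac{q{\left(-6,20 \right)}}{t} = \frac{- \frac{3}{4} - \frac{6}{-6}}{\frac{206237}{2055}} = \left(- \frac{3}{4} - -1\right) \frac{2055}{206237} = \left(- \frac{3}{4} + 1\right) \frac{2055}{206237} = \frac{1}{4} \cdot \frac{2055}{206237} = \frac{2055}{824948}$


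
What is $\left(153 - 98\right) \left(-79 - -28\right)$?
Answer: $-2805$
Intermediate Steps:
$\left(153 - 98\right) \left(-79 - -28\right) = 55 \left(-79 + 28\right) = 55 \left(-51\right) = -2805$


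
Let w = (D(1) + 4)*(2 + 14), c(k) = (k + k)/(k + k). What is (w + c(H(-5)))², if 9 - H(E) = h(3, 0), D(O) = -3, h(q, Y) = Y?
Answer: 289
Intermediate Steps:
H(E) = 9 (H(E) = 9 - 1*0 = 9 + 0 = 9)
c(k) = 1 (c(k) = (2*k)/((2*k)) = (2*k)*(1/(2*k)) = 1)
w = 16 (w = (-3 + 4)*(2 + 14) = 1*16 = 16)
(w + c(H(-5)))² = (16 + 1)² = 17² = 289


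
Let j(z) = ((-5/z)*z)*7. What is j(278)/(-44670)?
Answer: 7/8934 ≈ 0.00078352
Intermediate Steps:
j(z) = -35 (j(z) = -5*7 = -35)
j(278)/(-44670) = -35/(-44670) = -35*(-1/44670) = 7/8934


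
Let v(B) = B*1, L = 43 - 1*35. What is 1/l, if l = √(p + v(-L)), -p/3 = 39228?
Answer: -I*√29423/58846 ≈ -0.0029149*I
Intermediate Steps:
p = -117684 (p = -3*39228 = -117684)
L = 8 (L = 43 - 35 = 8)
v(B) = B
l = 2*I*√29423 (l = √(-117684 - 1*8) = √(-117684 - 8) = √(-117692) = 2*I*√29423 ≈ 343.06*I)
1/l = 1/(2*I*√29423) = -I*√29423/58846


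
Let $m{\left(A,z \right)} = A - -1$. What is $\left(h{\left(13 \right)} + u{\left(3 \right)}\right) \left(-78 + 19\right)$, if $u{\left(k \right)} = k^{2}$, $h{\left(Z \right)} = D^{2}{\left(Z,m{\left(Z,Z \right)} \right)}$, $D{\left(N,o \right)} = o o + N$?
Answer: $-2577710$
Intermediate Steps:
$m{\left(A,z \right)} = 1 + A$ ($m{\left(A,z \right)} = A + 1 = 1 + A$)
$D{\left(N,o \right)} = N + o^{2}$ ($D{\left(N,o \right)} = o^{2} + N = N + o^{2}$)
$h{\left(Z \right)} = \left(Z + \left(1 + Z\right)^{2}\right)^{2}$
$\left(h{\left(13 \right)} + u{\left(3 \right)}\right) \left(-78 + 19\right) = \left(\left(13 + \left(1 + 13\right)^{2}\right)^{2} + 3^{2}\right) \left(-78 + 19\right) = \left(\left(13 + 14^{2}\right)^{2} + 9\right) \left(-59\right) = \left(\left(13 + 196\right)^{2} + 9\right) \left(-59\right) = \left(209^{2} + 9\right) \left(-59\right) = \left(43681 + 9\right) \left(-59\right) = 43690 \left(-59\right) = -2577710$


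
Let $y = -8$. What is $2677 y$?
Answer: $-21416$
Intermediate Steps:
$2677 y = 2677 \left(-8\right) = -21416$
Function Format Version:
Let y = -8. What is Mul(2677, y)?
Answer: -21416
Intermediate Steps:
Mul(2677, y) = Mul(2677, -8) = -21416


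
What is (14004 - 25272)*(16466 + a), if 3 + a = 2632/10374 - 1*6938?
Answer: -26510648028/247 ≈ -1.0733e+8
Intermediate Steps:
a = -5143093/741 (a = -3 + (2632/10374 - 1*6938) = -3 + (2632*(1/10374) - 6938) = -3 + (188/741 - 6938) = -3 - 5140870/741 = -5143093/741 ≈ -6940.8)
(14004 - 25272)*(16466 + a) = (14004 - 25272)*(16466 - 5143093/741) = -11268*7058213/741 = -26510648028/247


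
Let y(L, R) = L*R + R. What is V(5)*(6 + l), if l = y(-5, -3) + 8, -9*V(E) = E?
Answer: -130/9 ≈ -14.444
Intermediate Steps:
y(L, R) = R + L*R
V(E) = -E/9
l = 20 (l = -3*(1 - 5) + 8 = -3*(-4) + 8 = 12 + 8 = 20)
V(5)*(6 + l) = (-⅑*5)*(6 + 20) = -5/9*26 = -130/9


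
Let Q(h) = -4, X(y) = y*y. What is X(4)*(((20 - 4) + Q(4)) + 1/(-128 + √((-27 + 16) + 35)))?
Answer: 392384/2045 - 4*√6/2045 ≈ 191.87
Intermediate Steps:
X(y) = y²
X(4)*(((20 - 4) + Q(4)) + 1/(-128 + √((-27 + 16) + 35))) = 4²*(((20 - 4) - 4) + 1/(-128 + √((-27 + 16) + 35))) = 16*((16 - 4) + 1/(-128 + √(-11 + 35))) = 16*(12 + 1/(-128 + √24)) = 16*(12 + 1/(-128 + 2*√6)) = 192 + 16/(-128 + 2*√6)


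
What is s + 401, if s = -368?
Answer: 33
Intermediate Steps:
s + 401 = -368 + 401 = 33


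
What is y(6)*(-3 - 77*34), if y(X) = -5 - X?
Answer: 28831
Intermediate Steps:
y(6)*(-3 - 77*34) = (-5 - 1*6)*(-3 - 77*34) = (-5 - 6)*(-3 - 2618) = -11*(-2621) = 28831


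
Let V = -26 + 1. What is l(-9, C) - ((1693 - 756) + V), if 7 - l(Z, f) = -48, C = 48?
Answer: -857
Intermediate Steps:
V = -25
l(Z, f) = 55 (l(Z, f) = 7 - 1*(-48) = 7 + 48 = 55)
l(-9, C) - ((1693 - 756) + V) = 55 - ((1693 - 756) - 25) = 55 - (937 - 25) = 55 - 1*912 = 55 - 912 = -857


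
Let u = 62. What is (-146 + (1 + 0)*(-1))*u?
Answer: -9114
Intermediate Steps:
(-146 + (1 + 0)*(-1))*u = (-146 + (1 + 0)*(-1))*62 = (-146 + 1*(-1))*62 = (-146 - 1)*62 = -147*62 = -9114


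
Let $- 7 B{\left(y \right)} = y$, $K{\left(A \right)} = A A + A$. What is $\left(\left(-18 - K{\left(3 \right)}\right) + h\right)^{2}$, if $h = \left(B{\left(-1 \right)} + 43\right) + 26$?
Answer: $\frac{75076}{49} \approx 1532.2$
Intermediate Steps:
$K{\left(A \right)} = A + A^{2}$ ($K{\left(A \right)} = A^{2} + A = A + A^{2}$)
$B{\left(y \right)} = - \frac{y}{7}$
$h = \frac{484}{7}$ ($h = \left(\left(- \frac{1}{7}\right) \left(-1\right) + 43\right) + 26 = \left(\frac{1}{7} + 43\right) + 26 = \frac{302}{7} + 26 = \frac{484}{7} \approx 69.143$)
$\left(\left(-18 - K{\left(3 \right)}\right) + h\right)^{2} = \left(\left(-18 - 3 \left(1 + 3\right)\right) + \frac{484}{7}\right)^{2} = \left(\left(-18 - 3 \cdot 4\right) + \frac{484}{7}\right)^{2} = \left(\left(-18 - 12\right) + \frac{484}{7}\right)^{2} = \left(-30 + \frac{484}{7}\right)^{2} = \left(\frac{274}{7}\right)^{2} = \frac{75076}{49}$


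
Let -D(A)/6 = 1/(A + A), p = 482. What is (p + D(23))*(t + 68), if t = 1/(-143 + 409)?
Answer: 200480387/6118 ≈ 32769.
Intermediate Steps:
t = 1/266 ≈ 0.0037594
D(A) = -3/A (D(A) = -6/(A + A) = -6*1/(2*A) = -3/A)
(p + D(23))*(t + 68) = (482 - 3/23)*(1/266 + 68) = (482 - 3*1/23)*(18089/266) = (482 - 3/23)*(18089/266) = (11083/23)*(18089/266) = 200480387/6118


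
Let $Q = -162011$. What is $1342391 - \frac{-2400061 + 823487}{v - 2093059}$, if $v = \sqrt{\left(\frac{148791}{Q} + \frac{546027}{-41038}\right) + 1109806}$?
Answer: $\frac{39099599512962429303018399467}{29126850114796701878505} - \frac{26801758 \sqrt{169748145825963746425786}}{29126850114796701878505} \approx 1.3424 \cdot 10^{6}$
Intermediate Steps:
$v = \frac{\sqrt{169748145825963746425786}}{391094554}$ ($v = \sqrt{\left(\frac{148791}{-162011} + \frac{546027}{-41038}\right) + 1109806} = \sqrt{\left(148791 \left(- \frac{1}{162011}\right) + 546027 \left(- \frac{1}{41038}\right)\right) + 1109806} = \sqrt{\left(- \frac{148791}{162011} - \frac{546027}{41038}\right) + 1109806} = \sqrt{- \frac{94568465355}{6648607418} + 1109806} = \sqrt{\frac{7378569835675553}{6648607418}} = \frac{\sqrt{169748145825963746425786}}{391094554} \approx 1053.5$)
$1342391 - \frac{-2400061 + 823487}{v - 2093059} = 1342391 - \frac{-2400061 + 823487}{\frac{\sqrt{169748145825963746425786}}{391094554} - 2093059} = 1342391 - - \frac{1576574}{-2093059 + \frac{\sqrt{169748145825963746425786}}{391094554}} = 1342391 + \frac{1576574}{-2093059 + \frac{\sqrt{169748145825963746425786}}{391094554}}$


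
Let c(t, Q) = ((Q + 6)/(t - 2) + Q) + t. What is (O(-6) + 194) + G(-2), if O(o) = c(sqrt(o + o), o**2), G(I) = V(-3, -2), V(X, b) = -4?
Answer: (211*I + 224*sqrt(3))/(I + sqrt(3)) ≈ 220.75 - 5.6292*I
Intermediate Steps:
G(I) = -4
c(t, Q) = Q + t + (6 + Q)/(-2 + t) (c(t, Q) = ((6 + Q)/(-2 + t) + Q) + t = (Q + (6 + Q)/(-2 + t)) + t = Q + t + (6 + Q)/(-2 + t))
O(o) = (6 - o**2 + 2*o + sqrt(2)*o**(5/2) - 2*sqrt(2)*sqrt(o))/(-2 + sqrt(2)*sqrt(o)) (O(o) = (6 + (sqrt(o + o))**2 - o**2 - 2*sqrt(o + o) + o**2*sqrt(o + o))/(-2 + sqrt(o + o)) = (6 + (sqrt(2*o))**2 - o**2 - 2*sqrt(2)*sqrt(o) + o**2*sqrt(2*o))/(-2 + sqrt(2*o)) = (6 + (sqrt(2)*sqrt(o))**2 - o**2 - 2*sqrt(2)*sqrt(o) + o**2*(sqrt(2)*sqrt(o)))/(-2 + sqrt(2)*sqrt(o)) = (6 + 2*o - o**2 - 2*sqrt(2)*sqrt(o) + sqrt(2)*o**(5/2))/(-2 + sqrt(2)*sqrt(o)) = (6 - o**2 + 2*o + sqrt(2)*o**(5/2) - 2*sqrt(2)*sqrt(o))/(-2 + sqrt(2)*sqrt(o)))
(O(-6) + 194) + G(-2) = ((6 - 1*(-6)**2 + 2*(-6) + sqrt(2)*(-6)**(5/2) - 2*sqrt(2)*sqrt(-6))/(-2 + sqrt(2)*sqrt(-6)) + 194) - 4 = ((6 - 1*36 - 12 + sqrt(2)*(36*I*sqrt(6)) - 2*sqrt(2)*I*sqrt(6))/(-2 + sqrt(2)*(I*sqrt(6))) + 194) - 4 = ((6 - 36 - 12 + 72*I*sqrt(3) - 4*I*sqrt(3))/(-2 + 2*I*sqrt(3)) + 194) - 4 = ((-42 + 68*I*sqrt(3))/(-2 + 2*I*sqrt(3)) + 194) - 4 = (194 + (-42 + 68*I*sqrt(3))/(-2 + 2*I*sqrt(3))) - 4 = 190 + (-42 + 68*I*sqrt(3))/(-2 + 2*I*sqrt(3))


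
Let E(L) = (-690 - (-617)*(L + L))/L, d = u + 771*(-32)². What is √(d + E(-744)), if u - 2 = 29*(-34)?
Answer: √3035817941/62 ≈ 888.68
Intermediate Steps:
u = -984 (u = 2 + 29*(-34) = 2 - 986 = -984)
d = 788520 (d = -984 + 771*(-32)² = -984 + 771*1024 = -984 + 789504 = 788520)
E(L) = (-690 + 1234*L)/L (E(L) = (-690 - (-617)*2*L)/L = (-690 - (-1234)*L)/L = (-690 + 1234*L)/L)
√(d + E(-744)) = √(788520 + (1234 - 690/(-744))) = √(788520 + (1234 - 690*(-1/744))) = √(788520 + (1234 + 115/124)) = √(788520 + 153131/124) = √(97929611/124) = √3035817941/62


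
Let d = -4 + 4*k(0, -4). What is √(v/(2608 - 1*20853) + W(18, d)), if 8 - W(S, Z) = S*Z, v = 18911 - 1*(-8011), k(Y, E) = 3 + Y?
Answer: I*√45762875290/18245 ≈ 11.725*I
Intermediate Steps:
v = 26922 (v = 18911 + 8011 = 26922)
d = 8 (d = -4 + 4*(3 + 0) = -4 + 4*3 = -4 + 12 = 8)
W(S, Z) = 8 - S*Z
√(v/(2608 - 1*20853) + W(18, d)) = √(26922/(2608 - 1*20853) + (8 - 1*18*8)) = √(26922/(2608 - 20853) + (8 - 144)) = √(26922/(-18245) - 136) = √(26922*(-1/18245) - 136) = √(-26922/18245 - 136) = √(-2508242/18245) = I*√45762875290/18245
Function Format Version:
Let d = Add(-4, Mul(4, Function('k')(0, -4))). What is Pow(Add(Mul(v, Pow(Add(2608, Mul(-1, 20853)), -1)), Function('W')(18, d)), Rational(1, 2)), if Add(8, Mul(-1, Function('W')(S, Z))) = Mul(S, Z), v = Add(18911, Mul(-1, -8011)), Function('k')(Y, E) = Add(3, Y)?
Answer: Mul(Rational(1, 18245), I, Pow(45762875290, Rational(1, 2))) ≈ Mul(11.725, I)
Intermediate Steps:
v = 26922 (v = Add(18911, 8011) = 26922)
d = 8 (d = Add(-4, Mul(4, Add(3, 0))) = Add(-4, Mul(4, 3)) = Add(-4, 12) = 8)
Function('W')(S, Z) = Add(8, Mul(-1, S, Z)) (Function('W')(S, Z) = Add(8, Mul(-1, Mul(S, Z))) = Add(8, Mul(-1, S, Z)))
Pow(Add(Mul(v, Pow(Add(2608, Mul(-1, 20853)), -1)), Function('W')(18, d)), Rational(1, 2)) = Pow(Add(Mul(26922, Pow(Add(2608, Mul(-1, 20853)), -1)), Add(8, Mul(-1, 18, 8))), Rational(1, 2)) = Pow(Add(Mul(26922, Pow(Add(2608, -20853), -1)), Add(8, -144)), Rational(1, 2)) = Pow(Add(Mul(26922, Pow(-18245, -1)), -136), Rational(1, 2)) = Pow(Add(Mul(26922, Rational(-1, 18245)), -136), Rational(1, 2)) = Pow(Add(Rational(-26922, 18245), -136), Rational(1, 2)) = Pow(Rational(-2508242, 18245), Rational(1, 2)) = Mul(Rational(1, 18245), I, Pow(45762875290, Rational(1, 2)))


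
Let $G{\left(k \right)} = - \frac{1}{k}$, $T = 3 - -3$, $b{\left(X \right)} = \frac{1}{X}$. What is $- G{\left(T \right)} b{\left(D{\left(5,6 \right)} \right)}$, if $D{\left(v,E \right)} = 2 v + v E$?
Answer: $\frac{1}{240} \approx 0.0041667$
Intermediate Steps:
$D{\left(v,E \right)} = 2 v + E v$
$T = 6$ ($T = 3 + 3 = 6$)
$- G{\left(T \right)} b{\left(D{\left(5,6 \right)} \right)} = \frac{\left(-1\right) \left(- \frac{1}{6}\right)}{5 \left(2 + 6\right)} = \frac{\left(-1\right) \left(\left(-1\right) \frac{1}{6}\right)}{5 \cdot 8} = \frac{\left(-1\right) \left(- \frac{1}{6}\right)}{40} = \frac{1}{6} \cdot \frac{1}{40} = \frac{1}{240}$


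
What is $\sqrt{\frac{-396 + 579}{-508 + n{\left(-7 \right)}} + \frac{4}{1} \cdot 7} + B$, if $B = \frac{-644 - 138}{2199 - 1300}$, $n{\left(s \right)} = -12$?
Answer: $- \frac{782}{899} + \frac{\sqrt{1869010}}{260} \approx 4.3883$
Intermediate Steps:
$B = - \frac{782}{899} \approx -0.86986$
$\sqrt{\frac{-396 + 579}{-508 + n{\left(-7 \right)}} + \frac{4}{1} \cdot 7} + B = \sqrt{\frac{-396 + 579}{-508 - 12} + \frac{4}{1} \cdot 7} - \frac{782}{899} = \sqrt{\frac{183}{-520} + 4 \cdot 1 \cdot 7} - \frac{782}{899} = \sqrt{183 \left(- \frac{1}{520}\right) + 4 \cdot 7} - \frac{782}{899} = \sqrt{- \frac{183}{520} + 28} - \frac{782}{899} = \sqrt{\frac{14377}{520}} - \frac{782}{899} = \frac{\sqrt{1869010}}{260} - \frac{782}{899} = - \frac{782}{899} + \frac{\sqrt{1869010}}{260}$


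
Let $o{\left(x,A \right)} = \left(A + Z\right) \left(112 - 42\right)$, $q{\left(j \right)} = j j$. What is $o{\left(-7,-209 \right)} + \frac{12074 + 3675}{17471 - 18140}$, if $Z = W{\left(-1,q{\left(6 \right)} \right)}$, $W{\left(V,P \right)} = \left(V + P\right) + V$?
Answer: $- \frac{8210999}{669} \approx -12274.0$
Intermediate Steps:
$q{\left(j \right)} = j^{2}$
$W{\left(V,P \right)} = P + 2 V$ ($W{\left(V,P \right)} = \left(P + V\right) + V = P + 2 V$)
$Z = 34$ ($Z = 6^{2} + 2 \left(-1\right) = 36 - 2 = 34$)
$o{\left(x,A \right)} = 2380 + 70 A$ ($o{\left(x,A \right)} = \left(A + 34\right) \left(112 - 42\right) = \left(34 + A\right) 70 = 2380 + 70 A$)
$o{\left(-7,-209 \right)} + \frac{12074 + 3675}{17471 - 18140} = \left(2380 + 70 \left(-209\right)\right) + \frac{12074 + 3675}{17471 - 18140} = \left(2380 - 14630\right) + \frac{15749}{-669} = -12250 + 15749 \left(- \frac{1}{669}\right) = -12250 - \frac{15749}{669} = - \frac{8210999}{669}$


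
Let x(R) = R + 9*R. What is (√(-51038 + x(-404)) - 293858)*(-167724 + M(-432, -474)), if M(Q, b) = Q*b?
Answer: -10885675752 + 37044*I*√55078 ≈ -1.0886e+10 + 8.6937e+6*I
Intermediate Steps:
x(R) = 10*R
(√(-51038 + x(-404)) - 293858)*(-167724 + M(-432, -474)) = (√(-51038 + 10*(-404)) - 293858)*(-167724 - 432*(-474)) = (√(-51038 - 4040) - 293858)*(-167724 + 204768) = (√(-55078) - 293858)*37044 = (I*√55078 - 293858)*37044 = (-293858 + I*√55078)*37044 = -10885675752 + 37044*I*√55078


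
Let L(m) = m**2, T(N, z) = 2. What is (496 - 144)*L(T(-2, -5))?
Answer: 1408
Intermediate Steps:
(496 - 144)*L(T(-2, -5)) = (496 - 144)*2**2 = 352*4 = 1408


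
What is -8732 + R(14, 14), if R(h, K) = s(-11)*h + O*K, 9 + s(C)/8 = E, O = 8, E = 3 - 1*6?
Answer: -9964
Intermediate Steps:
E = -3 (E = 3 - 6 = -3)
s(C) = -96 (s(C) = -72 + 8*(-3) = -72 - 24 = -96)
R(h, K) = -96*h + 8*K
-8732 + R(14, 14) = -8732 + (-96*14 + 8*14) = -8732 + (-1344 + 112) = -8732 - 1232 = -9964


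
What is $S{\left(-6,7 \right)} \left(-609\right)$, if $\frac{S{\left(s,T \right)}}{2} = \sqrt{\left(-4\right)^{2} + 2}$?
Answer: $- 3654 \sqrt{2} \approx -5167.5$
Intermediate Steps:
$S{\left(s,T \right)} = 6 \sqrt{2}$ ($S{\left(s,T \right)} = 2 \sqrt{\left(-4\right)^{2} + 2} = 2 \sqrt{16 + 2} = 2 \sqrt{18} = 2 \cdot 3 \sqrt{2} = 6 \sqrt{2}$)
$S{\left(-6,7 \right)} \left(-609\right) = 6 \sqrt{2} \left(-609\right) = - 3654 \sqrt{2}$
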